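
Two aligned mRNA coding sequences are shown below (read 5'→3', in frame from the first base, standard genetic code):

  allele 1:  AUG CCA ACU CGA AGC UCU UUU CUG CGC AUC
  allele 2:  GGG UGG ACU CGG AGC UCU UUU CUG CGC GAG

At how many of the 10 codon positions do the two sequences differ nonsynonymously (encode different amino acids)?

Codon 1: AUG Met / GGG Gly — nonsynonymous.
Codon 2: CCA Pro / UGG Trp — nonsynonymous.
Codon 3: ACU Thr / ACU Thr — identical.
Codon 4: CGA Arg / CGG Arg — synonymous.
Codon 5: AGC Ser / AGC Ser — identical.
Codon 6: UCU Ser / UCU Ser — identical.
Codon 7: UUU Phe / UUU Phe — identical.
Codon 8: CUG Leu / CUG Leu — identical.
Codon 9: CGC Arg / CGC Arg — identical.
Codon 10: AUC Ile / GAG Glu — nonsynonymous.
Nonsynonymous differences: 3.

3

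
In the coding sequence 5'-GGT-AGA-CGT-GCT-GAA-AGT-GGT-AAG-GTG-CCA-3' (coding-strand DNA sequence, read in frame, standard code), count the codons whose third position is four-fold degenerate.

Codon 1 GGT (Gly): third position 4-fold.
Codon 2 AGA (Arg): third position 2-fold.
Codon 3 CGT (Arg): third position 4-fold.
Codon 4 GCT (Ala): third position 4-fold.
Codon 5 GAA (Glu): third position 2-fold.
Codon 6 AGT (Ser): third position 2-fold.
Codon 7 GGT (Gly): third position 4-fold.
Codon 8 AAG (Lys): third position 2-fold.
Codon 9 GTG (Val): third position 4-fold.
Codon 10 CCA (Pro): third position 4-fold.
Four-fold degenerate third positions: 6.

6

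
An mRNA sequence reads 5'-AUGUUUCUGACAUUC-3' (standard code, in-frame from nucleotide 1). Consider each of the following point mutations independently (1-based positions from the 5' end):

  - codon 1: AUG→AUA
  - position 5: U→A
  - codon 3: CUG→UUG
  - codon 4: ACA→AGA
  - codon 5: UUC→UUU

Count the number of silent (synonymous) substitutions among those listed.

2

Codon 1: AUG (Met) → AUA (Ile) — missense.
Codon 2: UUU (Phe) → UAU (Tyr) — missense.
Codon 3: CUG (Leu) → UUG (Leu) — synonymous.
Codon 4: ACA (Thr) → AGA (Arg) — missense.
Codon 5: UUC (Phe) → UUU (Phe) — synonymous.
Synonymous: 2 of 5.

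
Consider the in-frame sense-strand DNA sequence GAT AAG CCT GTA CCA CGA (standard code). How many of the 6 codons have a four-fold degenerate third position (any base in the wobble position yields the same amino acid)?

4

Codon 1 GAT (Asp): third position 2-fold.
Codon 2 AAG (Lys): third position 2-fold.
Codon 3 CCT (Pro): third position 4-fold.
Codon 4 GTA (Val): third position 4-fold.
Codon 5 CCA (Pro): third position 4-fold.
Codon 6 CGA (Arg): third position 4-fold.
Four-fold degenerate third positions: 4.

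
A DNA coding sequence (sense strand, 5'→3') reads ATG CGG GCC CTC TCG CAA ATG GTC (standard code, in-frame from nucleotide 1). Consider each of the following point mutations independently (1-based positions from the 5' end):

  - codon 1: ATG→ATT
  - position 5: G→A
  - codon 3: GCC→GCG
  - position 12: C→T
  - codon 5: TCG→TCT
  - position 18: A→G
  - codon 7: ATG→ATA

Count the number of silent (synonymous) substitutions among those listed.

Codon 1: ATG (Met) → ATT (Ile) — missense.
Codon 2: CGG (Arg) → CAG (Gln) — missense.
Codon 3: GCC (Ala) → GCG (Ala) — synonymous.
Codon 4: CTC (Leu) → CTT (Leu) — synonymous.
Codon 5: TCG (Ser) → TCT (Ser) — synonymous.
Codon 6: CAA (Gln) → CAG (Gln) — synonymous.
Codon 7: ATG (Met) → ATA (Ile) — missense.
Synonymous: 4 of 7.

4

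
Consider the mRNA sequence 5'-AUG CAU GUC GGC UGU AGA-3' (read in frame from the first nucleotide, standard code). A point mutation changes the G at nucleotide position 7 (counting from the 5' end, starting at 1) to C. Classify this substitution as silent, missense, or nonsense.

Position 7 falls in codon 3: GUC → Val.
After the substitution the codon is CUC → Leu.
Val ≠ Leu, so this is a missense mutation.

missense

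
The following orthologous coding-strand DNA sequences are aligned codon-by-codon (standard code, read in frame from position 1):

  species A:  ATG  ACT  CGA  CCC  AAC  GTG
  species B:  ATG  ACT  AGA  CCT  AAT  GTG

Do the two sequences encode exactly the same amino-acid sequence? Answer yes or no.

Codon 1: ATG Met / ATG Met — identical.
Codon 2: ACT Thr / ACT Thr — identical.
Codon 3: CGA Arg / AGA Arg — synonymous.
Codon 4: CCC Pro / CCT Pro — synonymous.
Codon 5: AAC Asn / AAT Asn — synonymous.
Codon 6: GTG Val / GTG Val — identical.
Nonsynonymous differences: 0 → same protein.

yes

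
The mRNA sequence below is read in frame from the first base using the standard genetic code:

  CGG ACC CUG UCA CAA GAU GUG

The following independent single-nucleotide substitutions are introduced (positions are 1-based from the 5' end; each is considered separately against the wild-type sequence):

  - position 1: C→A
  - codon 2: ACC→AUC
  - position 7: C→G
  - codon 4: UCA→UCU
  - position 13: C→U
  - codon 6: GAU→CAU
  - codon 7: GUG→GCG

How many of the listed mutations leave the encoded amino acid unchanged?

2

Codon 1: CGG (Arg) → AGG (Arg) — synonymous.
Codon 2: ACC (Thr) → AUC (Ile) — missense.
Codon 3: CUG (Leu) → GUG (Val) — missense.
Codon 4: UCA (Ser) → UCU (Ser) — synonymous.
Codon 5: CAA (Gln) → UAA (Stop) — nonsense.
Codon 6: GAU (Asp) → CAU (His) — missense.
Codon 7: GUG (Val) → GCG (Ala) — missense.
Synonymous: 2 of 7.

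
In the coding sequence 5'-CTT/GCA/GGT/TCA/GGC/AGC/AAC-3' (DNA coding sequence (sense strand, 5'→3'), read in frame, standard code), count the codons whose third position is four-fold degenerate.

5

Codon 1 CTT (Leu): third position 4-fold.
Codon 2 GCA (Ala): third position 4-fold.
Codon 3 GGT (Gly): third position 4-fold.
Codon 4 TCA (Ser): third position 4-fold.
Codon 5 GGC (Gly): third position 4-fold.
Codon 6 AGC (Ser): third position 2-fold.
Codon 7 AAC (Asn): third position 2-fold.
Four-fold degenerate third positions: 5.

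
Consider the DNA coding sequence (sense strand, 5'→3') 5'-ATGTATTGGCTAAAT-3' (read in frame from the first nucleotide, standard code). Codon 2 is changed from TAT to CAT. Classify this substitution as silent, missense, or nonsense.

missense

Position 4 falls in codon 2: TAT → Tyr.
After the substitution the codon is CAT → His.
Tyr ≠ His, so this is a missense mutation.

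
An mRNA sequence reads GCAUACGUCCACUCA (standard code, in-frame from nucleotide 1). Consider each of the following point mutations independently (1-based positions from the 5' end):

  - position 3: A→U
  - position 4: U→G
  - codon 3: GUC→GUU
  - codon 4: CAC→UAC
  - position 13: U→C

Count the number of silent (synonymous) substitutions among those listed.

Codon 1: GCA (Ala) → GCU (Ala) — synonymous.
Codon 2: UAC (Tyr) → GAC (Asp) — missense.
Codon 3: GUC (Val) → GUU (Val) — synonymous.
Codon 4: CAC (His) → UAC (Tyr) — missense.
Codon 5: UCA (Ser) → CCA (Pro) — missense.
Synonymous: 2 of 5.

2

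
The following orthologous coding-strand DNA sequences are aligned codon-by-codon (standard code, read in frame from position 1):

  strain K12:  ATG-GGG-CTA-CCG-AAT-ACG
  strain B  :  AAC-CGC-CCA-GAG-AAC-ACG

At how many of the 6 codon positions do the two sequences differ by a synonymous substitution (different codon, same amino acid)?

1

Codon 1: ATG Met / AAC Asn — nonsynonymous.
Codon 2: GGG Gly / CGC Arg — nonsynonymous.
Codon 3: CTA Leu / CCA Pro — nonsynonymous.
Codon 4: CCG Pro / GAG Glu — nonsynonymous.
Codon 5: AAT Asn / AAC Asn — synonymous.
Codon 6: ACG Thr / ACG Thr — identical.
Synonymous differences: 1.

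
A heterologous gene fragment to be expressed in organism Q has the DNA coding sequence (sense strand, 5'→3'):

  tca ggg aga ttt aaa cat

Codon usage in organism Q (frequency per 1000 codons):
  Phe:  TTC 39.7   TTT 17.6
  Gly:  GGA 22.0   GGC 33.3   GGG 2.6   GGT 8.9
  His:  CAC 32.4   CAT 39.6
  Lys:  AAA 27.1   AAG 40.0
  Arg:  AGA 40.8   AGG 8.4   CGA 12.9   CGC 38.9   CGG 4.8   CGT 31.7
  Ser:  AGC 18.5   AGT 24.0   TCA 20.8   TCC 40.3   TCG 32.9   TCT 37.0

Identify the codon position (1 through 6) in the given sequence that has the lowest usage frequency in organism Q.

Codon 1 TCA (Ser): 20.8 per 1000.
Codon 2 GGG (Gly): 2.6 per 1000.
Codon 3 AGA (Arg): 40.8 per 1000.
Codon 4 TTT (Phe): 17.6 per 1000.
Codon 5 AAA (Lys): 27.1 per 1000.
Codon 6 CAT (His): 39.6 per 1000.
Lowest frequency is 2.6 at codon 2.

2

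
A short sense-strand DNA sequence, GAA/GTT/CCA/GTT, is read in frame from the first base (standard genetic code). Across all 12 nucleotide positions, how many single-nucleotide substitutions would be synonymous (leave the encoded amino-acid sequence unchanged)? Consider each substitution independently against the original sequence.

Codon 1 (GAA, Glu): 1 synonymous substitution.
Codon 2 (GTT, Val): 3 synonymous substitutions.
Codon 3 (CCA, Pro): 3 synonymous substitutions.
Codon 4 (GTT, Val): 3 synonymous substitutions.
Total: 1 + 3 + 3 + 3 = 10.

10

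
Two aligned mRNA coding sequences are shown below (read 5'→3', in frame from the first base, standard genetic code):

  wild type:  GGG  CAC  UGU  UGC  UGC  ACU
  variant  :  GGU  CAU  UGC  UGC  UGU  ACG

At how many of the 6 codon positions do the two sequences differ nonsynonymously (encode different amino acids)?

0

Codon 1: GGG Gly / GGU Gly — synonymous.
Codon 2: CAC His / CAU His — synonymous.
Codon 3: UGU Cys / UGC Cys — synonymous.
Codon 4: UGC Cys / UGC Cys — identical.
Codon 5: UGC Cys / UGU Cys — synonymous.
Codon 6: ACU Thr / ACG Thr — synonymous.
Nonsynonymous differences: 0.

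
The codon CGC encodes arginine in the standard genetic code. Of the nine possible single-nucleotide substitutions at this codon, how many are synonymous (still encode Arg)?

Position 1: none → 0 synonymous.
Position 2: none → 0 synonymous.
Position 3: CGU, CGA, CGG → 3 synonymous.
Total: 0 + 0 + 3 = 3.

3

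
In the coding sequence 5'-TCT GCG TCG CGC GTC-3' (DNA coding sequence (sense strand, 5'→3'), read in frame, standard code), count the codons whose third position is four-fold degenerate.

Codon 1 TCT (Ser): third position 4-fold.
Codon 2 GCG (Ala): third position 4-fold.
Codon 3 TCG (Ser): third position 4-fold.
Codon 4 CGC (Arg): third position 4-fold.
Codon 5 GTC (Val): third position 4-fold.
Four-fold degenerate third positions: 5.

5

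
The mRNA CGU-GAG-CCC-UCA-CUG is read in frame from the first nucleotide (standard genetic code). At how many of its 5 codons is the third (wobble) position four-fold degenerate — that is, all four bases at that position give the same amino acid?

4

Codon 1 CGU (Arg): third position 4-fold.
Codon 2 GAG (Glu): third position 2-fold.
Codon 3 CCC (Pro): third position 4-fold.
Codon 4 UCA (Ser): third position 4-fold.
Codon 5 CUG (Leu): third position 4-fold.
Four-fold degenerate third positions: 4.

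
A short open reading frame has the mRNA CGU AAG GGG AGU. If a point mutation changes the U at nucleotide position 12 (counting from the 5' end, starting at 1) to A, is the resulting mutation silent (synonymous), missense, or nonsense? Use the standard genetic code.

Position 12 falls in codon 4: AGU → Ser.
After the substitution the codon is AGA → Arg.
Ser ≠ Arg, so this is a missense mutation.

missense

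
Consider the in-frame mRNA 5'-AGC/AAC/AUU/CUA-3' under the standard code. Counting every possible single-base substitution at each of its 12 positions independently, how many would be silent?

8

Codon 1 (AGC, Ser): 1 synonymous substitution.
Codon 2 (AAC, Asn): 1 synonymous substitution.
Codon 3 (AUU, Ile): 2 synonymous substitutions.
Codon 4 (CUA, Leu): 4 synonymous substitutions.
Total: 1 + 1 + 2 + 4 = 8.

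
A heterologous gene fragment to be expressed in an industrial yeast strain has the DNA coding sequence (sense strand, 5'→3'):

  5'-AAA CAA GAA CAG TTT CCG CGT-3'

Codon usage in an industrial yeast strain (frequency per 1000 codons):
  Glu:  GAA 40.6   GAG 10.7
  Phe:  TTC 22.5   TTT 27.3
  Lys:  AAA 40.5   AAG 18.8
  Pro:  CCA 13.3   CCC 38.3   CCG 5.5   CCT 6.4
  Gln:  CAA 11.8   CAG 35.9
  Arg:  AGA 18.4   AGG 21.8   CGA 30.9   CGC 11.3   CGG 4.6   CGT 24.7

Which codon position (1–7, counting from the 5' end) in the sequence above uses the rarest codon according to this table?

Codon 1 AAA (Lys): 40.5 per 1000.
Codon 2 CAA (Gln): 11.8 per 1000.
Codon 3 GAA (Glu): 40.6 per 1000.
Codon 4 CAG (Gln): 35.9 per 1000.
Codon 5 TTT (Phe): 27.3 per 1000.
Codon 6 CCG (Pro): 5.5 per 1000.
Codon 7 CGT (Arg): 24.7 per 1000.
Lowest frequency is 5.5 at codon 6.

6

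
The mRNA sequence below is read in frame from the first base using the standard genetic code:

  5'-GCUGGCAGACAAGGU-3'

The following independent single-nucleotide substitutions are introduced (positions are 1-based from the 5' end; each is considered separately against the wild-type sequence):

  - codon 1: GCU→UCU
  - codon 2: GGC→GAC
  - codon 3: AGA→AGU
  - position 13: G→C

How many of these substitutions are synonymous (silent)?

0

Codon 1: GCU (Ala) → UCU (Ser) — missense.
Codon 2: GGC (Gly) → GAC (Asp) — missense.
Codon 3: AGA (Arg) → AGU (Ser) — missense.
Codon 5: GGU (Gly) → CGU (Arg) — missense.
Synonymous: 0 of 4.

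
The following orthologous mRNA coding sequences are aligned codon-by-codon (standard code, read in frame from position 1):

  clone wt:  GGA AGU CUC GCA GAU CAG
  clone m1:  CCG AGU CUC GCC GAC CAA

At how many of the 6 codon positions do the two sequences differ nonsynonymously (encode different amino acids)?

1

Codon 1: GGA Gly / CCG Pro — nonsynonymous.
Codon 2: AGU Ser / AGU Ser — identical.
Codon 3: CUC Leu / CUC Leu — identical.
Codon 4: GCA Ala / GCC Ala — synonymous.
Codon 5: GAU Asp / GAC Asp — synonymous.
Codon 6: CAG Gln / CAA Gln — synonymous.
Nonsynonymous differences: 1.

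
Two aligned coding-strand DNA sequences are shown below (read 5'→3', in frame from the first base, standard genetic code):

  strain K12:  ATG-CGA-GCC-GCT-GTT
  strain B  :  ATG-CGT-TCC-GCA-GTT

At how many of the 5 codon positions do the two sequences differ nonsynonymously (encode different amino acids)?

Codon 1: ATG Met / ATG Met — identical.
Codon 2: CGA Arg / CGT Arg — synonymous.
Codon 3: GCC Ala / TCC Ser — nonsynonymous.
Codon 4: GCT Ala / GCA Ala — synonymous.
Codon 5: GTT Val / GTT Val — identical.
Nonsynonymous differences: 1.

1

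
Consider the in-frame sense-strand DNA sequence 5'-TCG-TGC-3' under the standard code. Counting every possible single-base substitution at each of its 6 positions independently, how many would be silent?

Codon 1 (TCG, Ser): 3 synonymous substitutions.
Codon 2 (TGC, Cys): 1 synonymous substitution.
Total: 3 + 1 = 4.

4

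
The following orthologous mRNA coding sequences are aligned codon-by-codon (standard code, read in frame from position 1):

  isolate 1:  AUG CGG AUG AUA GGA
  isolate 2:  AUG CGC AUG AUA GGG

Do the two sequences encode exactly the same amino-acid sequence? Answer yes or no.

yes

Codon 1: AUG Met / AUG Met — identical.
Codon 2: CGG Arg / CGC Arg — synonymous.
Codon 3: AUG Met / AUG Met — identical.
Codon 4: AUA Ile / AUA Ile — identical.
Codon 5: GGA Gly / GGG Gly — synonymous.
Nonsynonymous differences: 0 → same protein.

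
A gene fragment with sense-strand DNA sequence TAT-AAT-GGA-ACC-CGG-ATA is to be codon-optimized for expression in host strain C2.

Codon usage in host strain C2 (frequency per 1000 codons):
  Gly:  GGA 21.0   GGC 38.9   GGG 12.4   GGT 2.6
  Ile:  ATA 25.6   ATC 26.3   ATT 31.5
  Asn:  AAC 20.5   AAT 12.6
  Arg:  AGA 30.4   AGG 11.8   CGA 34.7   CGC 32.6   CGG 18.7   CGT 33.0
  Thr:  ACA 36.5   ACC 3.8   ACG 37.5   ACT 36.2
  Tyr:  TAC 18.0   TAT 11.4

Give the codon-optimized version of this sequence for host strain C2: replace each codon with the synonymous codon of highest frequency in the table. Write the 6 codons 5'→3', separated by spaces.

Codon 1 (Tyr): best is TAC at 18.0.
Codon 2 (Asn): best is AAC at 20.5.
Codon 3 (Gly): best is GGC at 38.9.
Codon 4 (Thr): best is ACG at 37.5.
Codon 5 (Arg): best is CGA at 34.7.
Codon 6 (Ile): best is ATT at 31.5.

TAC AAC GGC ACG CGA ATT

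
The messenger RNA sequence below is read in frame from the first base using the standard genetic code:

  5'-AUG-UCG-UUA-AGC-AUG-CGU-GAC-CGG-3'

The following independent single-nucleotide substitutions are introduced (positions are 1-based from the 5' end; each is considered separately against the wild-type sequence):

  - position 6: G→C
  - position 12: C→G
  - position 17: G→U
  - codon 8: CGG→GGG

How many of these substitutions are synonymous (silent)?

1

Codon 2: UCG (Ser) → UCC (Ser) — synonymous.
Codon 4: AGC (Ser) → AGG (Arg) — missense.
Codon 6: CGU (Arg) → CUU (Leu) — missense.
Codon 8: CGG (Arg) → GGG (Gly) — missense.
Synonymous: 1 of 4.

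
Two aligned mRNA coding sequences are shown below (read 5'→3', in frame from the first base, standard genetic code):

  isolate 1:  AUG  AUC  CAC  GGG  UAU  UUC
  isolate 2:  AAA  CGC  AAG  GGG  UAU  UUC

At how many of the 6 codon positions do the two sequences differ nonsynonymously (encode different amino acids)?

Codon 1: AUG Met / AAA Lys — nonsynonymous.
Codon 2: AUC Ile / CGC Arg — nonsynonymous.
Codon 3: CAC His / AAG Lys — nonsynonymous.
Codon 4: GGG Gly / GGG Gly — identical.
Codon 5: UAU Tyr / UAU Tyr — identical.
Codon 6: UUC Phe / UUC Phe — identical.
Nonsynonymous differences: 3.

3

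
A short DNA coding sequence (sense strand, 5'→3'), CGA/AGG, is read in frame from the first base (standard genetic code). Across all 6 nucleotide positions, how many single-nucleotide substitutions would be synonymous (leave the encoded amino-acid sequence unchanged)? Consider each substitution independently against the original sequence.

6

Codon 1 (CGA, Arg): 4 synonymous substitutions.
Codon 2 (AGG, Arg): 2 synonymous substitutions.
Total: 4 + 2 = 6.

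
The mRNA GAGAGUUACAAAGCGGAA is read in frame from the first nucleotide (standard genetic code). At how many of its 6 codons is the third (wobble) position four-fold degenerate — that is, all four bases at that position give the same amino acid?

Codon 1 GAG (Glu): third position 2-fold.
Codon 2 AGU (Ser): third position 2-fold.
Codon 3 UAC (Tyr): third position 2-fold.
Codon 4 AAA (Lys): third position 2-fold.
Codon 5 GCG (Ala): third position 4-fold.
Codon 6 GAA (Glu): third position 2-fold.
Four-fold degenerate third positions: 1.

1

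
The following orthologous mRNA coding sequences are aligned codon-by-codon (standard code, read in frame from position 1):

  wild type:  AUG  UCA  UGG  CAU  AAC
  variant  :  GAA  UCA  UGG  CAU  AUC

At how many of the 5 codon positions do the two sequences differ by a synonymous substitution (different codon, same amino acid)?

Codon 1: AUG Met / GAA Glu — nonsynonymous.
Codon 2: UCA Ser / UCA Ser — identical.
Codon 3: UGG Trp / UGG Trp — identical.
Codon 4: CAU His / CAU His — identical.
Codon 5: AAC Asn / AUC Ile — nonsynonymous.
Synonymous differences: 0.

0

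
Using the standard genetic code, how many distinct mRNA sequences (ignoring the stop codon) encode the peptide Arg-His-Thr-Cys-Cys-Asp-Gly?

1536

Arg: 6 codons.
His: 2 codons.
Thr: 4 codons.
Cys: 2 codons.
Cys: 2 codons.
Asp: 2 codons.
Gly: 4 codons.
6 × 2 × 4 × 2 × 2 × 2 × 4 = 1536.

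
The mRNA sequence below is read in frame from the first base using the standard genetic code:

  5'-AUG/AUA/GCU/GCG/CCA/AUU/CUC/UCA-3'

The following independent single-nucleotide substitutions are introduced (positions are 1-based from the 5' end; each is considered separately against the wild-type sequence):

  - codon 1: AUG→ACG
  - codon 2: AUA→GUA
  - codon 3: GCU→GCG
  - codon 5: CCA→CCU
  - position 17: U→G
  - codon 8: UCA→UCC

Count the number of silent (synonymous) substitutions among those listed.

Codon 1: AUG (Met) → ACG (Thr) — missense.
Codon 2: AUA (Ile) → GUA (Val) — missense.
Codon 3: GCU (Ala) → GCG (Ala) — synonymous.
Codon 5: CCA (Pro) → CCU (Pro) — synonymous.
Codon 6: AUU (Ile) → AGU (Ser) — missense.
Codon 8: UCA (Ser) → UCC (Ser) — synonymous.
Synonymous: 3 of 6.

3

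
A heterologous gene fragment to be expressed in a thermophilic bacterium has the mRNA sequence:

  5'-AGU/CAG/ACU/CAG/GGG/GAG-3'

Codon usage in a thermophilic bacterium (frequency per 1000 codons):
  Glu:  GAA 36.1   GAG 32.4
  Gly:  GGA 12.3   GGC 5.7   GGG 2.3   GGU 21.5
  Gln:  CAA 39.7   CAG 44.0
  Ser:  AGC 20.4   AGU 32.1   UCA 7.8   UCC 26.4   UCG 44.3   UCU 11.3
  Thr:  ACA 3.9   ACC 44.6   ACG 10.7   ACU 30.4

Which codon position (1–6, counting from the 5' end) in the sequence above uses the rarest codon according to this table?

Codon 1 AGU (Ser): 32.1 per 1000.
Codon 2 CAG (Gln): 44.0 per 1000.
Codon 3 ACU (Thr): 30.4 per 1000.
Codon 4 CAG (Gln): 44.0 per 1000.
Codon 5 GGG (Gly): 2.3 per 1000.
Codon 6 GAG (Glu): 32.4 per 1000.
Lowest frequency is 2.3 at codon 5.

5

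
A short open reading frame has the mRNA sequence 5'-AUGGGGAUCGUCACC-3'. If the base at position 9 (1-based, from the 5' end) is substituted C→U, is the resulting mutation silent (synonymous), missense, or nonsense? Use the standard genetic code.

silent

Position 9 falls in codon 3: AUC → Ile.
After the substitution the codon is AUU → Ile.
Both encode Ile, so the change is synonymous.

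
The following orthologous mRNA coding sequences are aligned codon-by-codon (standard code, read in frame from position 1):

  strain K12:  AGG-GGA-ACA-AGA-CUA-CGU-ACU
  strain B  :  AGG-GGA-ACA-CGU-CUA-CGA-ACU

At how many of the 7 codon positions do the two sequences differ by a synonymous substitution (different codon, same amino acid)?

Codon 1: AGG Arg / AGG Arg — identical.
Codon 2: GGA Gly / GGA Gly — identical.
Codon 3: ACA Thr / ACA Thr — identical.
Codon 4: AGA Arg / CGU Arg — synonymous.
Codon 5: CUA Leu / CUA Leu — identical.
Codon 6: CGU Arg / CGA Arg — synonymous.
Codon 7: ACU Thr / ACU Thr — identical.
Synonymous differences: 2.

2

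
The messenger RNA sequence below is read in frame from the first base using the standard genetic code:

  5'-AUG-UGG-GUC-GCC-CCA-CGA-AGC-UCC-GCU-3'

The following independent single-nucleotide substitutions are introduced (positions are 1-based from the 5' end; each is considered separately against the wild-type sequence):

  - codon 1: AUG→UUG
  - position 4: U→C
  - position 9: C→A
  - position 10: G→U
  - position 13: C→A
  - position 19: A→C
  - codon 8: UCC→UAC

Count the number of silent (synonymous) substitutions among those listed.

Codon 1: AUG (Met) → UUG (Leu) — missense.
Codon 2: UGG (Trp) → CGG (Arg) — missense.
Codon 3: GUC (Val) → GUA (Val) — synonymous.
Codon 4: GCC (Ala) → UCC (Ser) — missense.
Codon 5: CCA (Pro) → ACA (Thr) — missense.
Codon 7: AGC (Ser) → CGC (Arg) — missense.
Codon 8: UCC (Ser) → UAC (Tyr) — missense.
Synonymous: 1 of 7.

1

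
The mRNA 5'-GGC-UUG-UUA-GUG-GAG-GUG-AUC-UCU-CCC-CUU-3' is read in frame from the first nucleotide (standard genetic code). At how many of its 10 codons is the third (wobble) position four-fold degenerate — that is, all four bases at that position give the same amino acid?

Codon 1 GGC (Gly): third position 4-fold.
Codon 2 UUG (Leu): third position 2-fold.
Codon 3 UUA (Leu): third position 2-fold.
Codon 4 GUG (Val): third position 4-fold.
Codon 5 GAG (Glu): third position 2-fold.
Codon 6 GUG (Val): third position 4-fold.
Codon 7 AUC (Ile): third position 3-fold.
Codon 8 UCU (Ser): third position 4-fold.
Codon 9 CCC (Pro): third position 4-fold.
Codon 10 CUU (Leu): third position 4-fold.
Four-fold degenerate third positions: 6.

6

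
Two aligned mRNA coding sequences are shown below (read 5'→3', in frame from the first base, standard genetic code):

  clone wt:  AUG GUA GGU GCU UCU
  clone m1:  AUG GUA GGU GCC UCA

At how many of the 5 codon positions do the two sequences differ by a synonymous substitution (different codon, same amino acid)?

2

Codon 1: AUG Met / AUG Met — identical.
Codon 2: GUA Val / GUA Val — identical.
Codon 3: GGU Gly / GGU Gly — identical.
Codon 4: GCU Ala / GCC Ala — synonymous.
Codon 5: UCU Ser / UCA Ser — synonymous.
Synonymous differences: 2.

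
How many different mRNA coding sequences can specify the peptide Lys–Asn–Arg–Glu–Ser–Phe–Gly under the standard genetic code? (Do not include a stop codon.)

Lys: 2 codons.
Asn: 2 codons.
Arg: 6 codons.
Glu: 2 codons.
Ser: 6 codons.
Phe: 2 codons.
Gly: 4 codons.
2 × 2 × 6 × 2 × 6 × 2 × 4 = 2304.

2304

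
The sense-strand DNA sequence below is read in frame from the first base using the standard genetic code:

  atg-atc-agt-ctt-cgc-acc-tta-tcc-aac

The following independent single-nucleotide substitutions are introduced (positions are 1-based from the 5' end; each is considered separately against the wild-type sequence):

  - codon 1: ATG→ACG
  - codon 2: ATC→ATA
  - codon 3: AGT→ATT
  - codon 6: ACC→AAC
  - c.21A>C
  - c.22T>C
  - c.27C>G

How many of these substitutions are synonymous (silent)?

Codon 1: ATG (Met) → ACG (Thr) — missense.
Codon 2: ATC (Ile) → ATA (Ile) — synonymous.
Codon 3: AGT (Ser) → ATT (Ile) — missense.
Codon 6: ACC (Thr) → AAC (Asn) — missense.
Codon 7: TTA (Leu) → TTC (Phe) — missense.
Codon 8: TCC (Ser) → CCC (Pro) — missense.
Codon 9: AAC (Asn) → AAG (Lys) — missense.
Synonymous: 1 of 7.

1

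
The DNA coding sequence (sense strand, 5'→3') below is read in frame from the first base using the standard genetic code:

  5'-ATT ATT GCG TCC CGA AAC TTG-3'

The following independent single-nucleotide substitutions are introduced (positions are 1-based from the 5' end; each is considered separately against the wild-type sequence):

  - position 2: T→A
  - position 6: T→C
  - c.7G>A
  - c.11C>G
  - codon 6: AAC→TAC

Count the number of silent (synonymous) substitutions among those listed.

Codon 1: ATT (Ile) → AAT (Asn) — missense.
Codon 2: ATT (Ile) → ATC (Ile) — synonymous.
Codon 3: GCG (Ala) → ACG (Thr) — missense.
Codon 4: TCC (Ser) → TGC (Cys) — missense.
Codon 6: AAC (Asn) → TAC (Tyr) — missense.
Synonymous: 1 of 5.

1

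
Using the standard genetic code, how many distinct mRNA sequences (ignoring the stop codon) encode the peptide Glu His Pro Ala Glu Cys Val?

Glu: 2 codons.
His: 2 codons.
Pro: 4 codons.
Ala: 4 codons.
Glu: 2 codons.
Cys: 2 codons.
Val: 4 codons.
2 × 2 × 4 × 4 × 2 × 2 × 4 = 1024.

1024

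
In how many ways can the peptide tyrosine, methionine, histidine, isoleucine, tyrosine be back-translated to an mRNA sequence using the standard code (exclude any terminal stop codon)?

Tyr: 2 codons.
Met: 1 codon.
His: 2 codons.
Ile: 3 codons.
Tyr: 2 codons.
2 × 1 × 2 × 3 × 2 = 24.

24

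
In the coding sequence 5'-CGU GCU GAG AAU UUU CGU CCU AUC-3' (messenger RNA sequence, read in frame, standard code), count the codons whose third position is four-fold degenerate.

Codon 1 CGU (Arg): third position 4-fold.
Codon 2 GCU (Ala): third position 4-fold.
Codon 3 GAG (Glu): third position 2-fold.
Codon 4 AAU (Asn): third position 2-fold.
Codon 5 UUU (Phe): third position 2-fold.
Codon 6 CGU (Arg): third position 4-fold.
Codon 7 CCU (Pro): third position 4-fold.
Codon 8 AUC (Ile): third position 3-fold.
Four-fold degenerate third positions: 4.

4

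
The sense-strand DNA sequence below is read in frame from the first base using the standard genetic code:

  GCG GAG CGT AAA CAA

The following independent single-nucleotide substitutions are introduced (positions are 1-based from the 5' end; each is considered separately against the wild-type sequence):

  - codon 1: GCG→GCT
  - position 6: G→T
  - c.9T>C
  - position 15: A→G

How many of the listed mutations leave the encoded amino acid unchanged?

Codon 1: GCG (Ala) → GCT (Ala) — synonymous.
Codon 2: GAG (Glu) → GAT (Asp) — missense.
Codon 3: CGT (Arg) → CGC (Arg) — synonymous.
Codon 5: CAA (Gln) → CAG (Gln) — synonymous.
Synonymous: 3 of 4.

3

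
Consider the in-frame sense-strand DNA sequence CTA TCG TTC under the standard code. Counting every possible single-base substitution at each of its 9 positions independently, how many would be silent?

Codon 1 (CTA, Leu): 4 synonymous substitutions.
Codon 2 (TCG, Ser): 3 synonymous substitutions.
Codon 3 (TTC, Phe): 1 synonymous substitution.
Total: 4 + 3 + 1 = 8.

8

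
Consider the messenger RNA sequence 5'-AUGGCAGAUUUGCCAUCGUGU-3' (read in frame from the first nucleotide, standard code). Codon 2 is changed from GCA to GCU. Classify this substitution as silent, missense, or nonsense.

silent

Position 6 falls in codon 2: GCA → Ala.
After the substitution the codon is GCU → Ala.
Both encode Ala, so the change is synonymous.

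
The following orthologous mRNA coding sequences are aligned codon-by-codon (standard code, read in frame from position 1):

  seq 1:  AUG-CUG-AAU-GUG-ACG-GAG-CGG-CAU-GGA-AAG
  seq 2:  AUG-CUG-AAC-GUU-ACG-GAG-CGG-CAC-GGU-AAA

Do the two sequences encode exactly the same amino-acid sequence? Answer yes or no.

yes

Codon 1: AUG Met / AUG Met — identical.
Codon 2: CUG Leu / CUG Leu — identical.
Codon 3: AAU Asn / AAC Asn — synonymous.
Codon 4: GUG Val / GUU Val — synonymous.
Codon 5: ACG Thr / ACG Thr — identical.
Codon 6: GAG Glu / GAG Glu — identical.
Codon 7: CGG Arg / CGG Arg — identical.
Codon 8: CAU His / CAC His — synonymous.
Codon 9: GGA Gly / GGU Gly — synonymous.
Codon 10: AAG Lys / AAA Lys — synonymous.
Nonsynonymous differences: 0 → same protein.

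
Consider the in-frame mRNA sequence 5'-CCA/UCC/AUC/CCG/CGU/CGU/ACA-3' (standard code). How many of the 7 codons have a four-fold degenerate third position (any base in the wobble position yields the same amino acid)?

6

Codon 1 CCA (Pro): third position 4-fold.
Codon 2 UCC (Ser): third position 4-fold.
Codon 3 AUC (Ile): third position 3-fold.
Codon 4 CCG (Pro): third position 4-fold.
Codon 5 CGU (Arg): third position 4-fold.
Codon 6 CGU (Arg): third position 4-fold.
Codon 7 ACA (Thr): third position 4-fold.
Four-fold degenerate third positions: 6.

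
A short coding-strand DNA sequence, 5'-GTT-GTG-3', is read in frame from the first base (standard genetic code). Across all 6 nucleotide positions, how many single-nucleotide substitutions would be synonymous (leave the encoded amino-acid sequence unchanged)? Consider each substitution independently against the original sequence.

6

Codon 1 (GTT, Val): 3 synonymous substitutions.
Codon 2 (GTG, Val): 3 synonymous substitutions.
Total: 3 + 3 = 6.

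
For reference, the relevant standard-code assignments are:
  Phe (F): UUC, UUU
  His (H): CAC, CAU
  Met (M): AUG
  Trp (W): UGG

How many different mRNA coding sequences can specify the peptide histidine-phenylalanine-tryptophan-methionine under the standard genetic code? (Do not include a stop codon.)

4

His: 2 codons.
Phe: 2 codons.
Trp: 1 codon.
Met: 1 codon.
2 × 2 × 1 × 1 = 4.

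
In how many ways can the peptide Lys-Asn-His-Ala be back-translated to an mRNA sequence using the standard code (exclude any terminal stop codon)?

32

Lys: 2 codons.
Asn: 2 codons.
His: 2 codons.
Ala: 4 codons.
2 × 2 × 2 × 4 = 32.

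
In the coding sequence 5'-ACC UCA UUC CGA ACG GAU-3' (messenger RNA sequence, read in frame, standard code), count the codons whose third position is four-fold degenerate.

4

Codon 1 ACC (Thr): third position 4-fold.
Codon 2 UCA (Ser): third position 4-fold.
Codon 3 UUC (Phe): third position 2-fold.
Codon 4 CGA (Arg): third position 4-fold.
Codon 5 ACG (Thr): third position 4-fold.
Codon 6 GAU (Asp): third position 2-fold.
Four-fold degenerate third positions: 4.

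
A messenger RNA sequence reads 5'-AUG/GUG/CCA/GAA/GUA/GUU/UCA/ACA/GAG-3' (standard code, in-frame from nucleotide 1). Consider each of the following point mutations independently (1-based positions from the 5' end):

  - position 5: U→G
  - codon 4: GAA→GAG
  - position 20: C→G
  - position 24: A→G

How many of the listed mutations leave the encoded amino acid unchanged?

2

Codon 2: GUG (Val) → GGG (Gly) — missense.
Codon 4: GAA (Glu) → GAG (Glu) — synonymous.
Codon 7: UCA (Ser) → UGA (Stop) — nonsense.
Codon 8: ACA (Thr) → ACG (Thr) — synonymous.
Synonymous: 2 of 4.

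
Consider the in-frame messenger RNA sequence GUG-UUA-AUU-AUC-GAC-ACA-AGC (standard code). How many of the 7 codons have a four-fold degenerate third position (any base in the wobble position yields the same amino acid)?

Codon 1 GUG (Val): third position 4-fold.
Codon 2 UUA (Leu): third position 2-fold.
Codon 3 AUU (Ile): third position 3-fold.
Codon 4 AUC (Ile): third position 3-fold.
Codon 5 GAC (Asp): third position 2-fold.
Codon 6 ACA (Thr): third position 4-fold.
Codon 7 AGC (Ser): third position 2-fold.
Four-fold degenerate third positions: 2.

2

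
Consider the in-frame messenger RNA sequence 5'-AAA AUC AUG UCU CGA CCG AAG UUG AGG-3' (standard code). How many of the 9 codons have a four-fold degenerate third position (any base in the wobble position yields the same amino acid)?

Codon 1 AAA (Lys): third position 2-fold.
Codon 2 AUC (Ile): third position 3-fold.
Codon 3 AUG (Met): third position 1-fold.
Codon 4 UCU (Ser): third position 4-fold.
Codon 5 CGA (Arg): third position 4-fold.
Codon 6 CCG (Pro): third position 4-fold.
Codon 7 AAG (Lys): third position 2-fold.
Codon 8 UUG (Leu): third position 2-fold.
Codon 9 AGG (Arg): third position 2-fold.
Four-fold degenerate third positions: 3.

3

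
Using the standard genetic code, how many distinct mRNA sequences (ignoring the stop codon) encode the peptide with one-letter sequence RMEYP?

96

Arg: 6 codons.
Met: 1 codon.
Glu: 2 codons.
Tyr: 2 codons.
Pro: 4 codons.
6 × 1 × 2 × 2 × 4 = 96.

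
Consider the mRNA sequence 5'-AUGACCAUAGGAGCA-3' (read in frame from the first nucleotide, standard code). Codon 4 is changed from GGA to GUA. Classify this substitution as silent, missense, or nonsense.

missense

Position 11 falls in codon 4: GGA → Gly.
After the substitution the codon is GUA → Val.
Gly ≠ Val, so this is a missense mutation.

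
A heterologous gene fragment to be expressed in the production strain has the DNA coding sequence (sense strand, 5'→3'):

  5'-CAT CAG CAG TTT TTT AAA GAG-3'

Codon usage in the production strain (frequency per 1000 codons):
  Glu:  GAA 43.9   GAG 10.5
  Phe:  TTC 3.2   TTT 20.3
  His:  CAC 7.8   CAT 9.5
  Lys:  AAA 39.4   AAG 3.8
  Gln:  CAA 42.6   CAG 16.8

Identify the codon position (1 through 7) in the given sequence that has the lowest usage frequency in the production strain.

Codon 1 CAT (His): 9.5 per 1000.
Codon 2 CAG (Gln): 16.8 per 1000.
Codon 3 CAG (Gln): 16.8 per 1000.
Codon 4 TTT (Phe): 20.3 per 1000.
Codon 5 TTT (Phe): 20.3 per 1000.
Codon 6 AAA (Lys): 39.4 per 1000.
Codon 7 GAG (Glu): 10.5 per 1000.
Lowest frequency is 9.5 at codon 1.

1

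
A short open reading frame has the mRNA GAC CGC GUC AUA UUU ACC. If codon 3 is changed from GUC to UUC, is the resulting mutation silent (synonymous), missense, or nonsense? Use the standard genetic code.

missense

Position 7 falls in codon 3: GUC → Val.
After the substitution the codon is UUC → Phe.
Val ≠ Phe, so this is a missense mutation.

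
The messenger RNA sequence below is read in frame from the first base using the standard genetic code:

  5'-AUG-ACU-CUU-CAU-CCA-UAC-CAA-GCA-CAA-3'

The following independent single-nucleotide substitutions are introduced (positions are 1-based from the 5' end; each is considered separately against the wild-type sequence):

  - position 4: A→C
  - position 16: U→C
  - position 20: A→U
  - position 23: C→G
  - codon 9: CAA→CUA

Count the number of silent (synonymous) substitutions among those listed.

0

Codon 2: ACU (Thr) → CCU (Pro) — missense.
Codon 6: UAC (Tyr) → CAC (His) — missense.
Codon 7: CAA (Gln) → CUA (Leu) — missense.
Codon 8: GCA (Ala) → GGA (Gly) — missense.
Codon 9: CAA (Gln) → CUA (Leu) — missense.
Synonymous: 0 of 5.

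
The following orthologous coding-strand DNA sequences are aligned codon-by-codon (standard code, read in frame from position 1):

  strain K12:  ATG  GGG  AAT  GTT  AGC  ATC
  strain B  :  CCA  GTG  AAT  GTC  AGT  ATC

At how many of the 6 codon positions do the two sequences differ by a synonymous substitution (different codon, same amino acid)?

Codon 1: ATG Met / CCA Pro — nonsynonymous.
Codon 2: GGG Gly / GTG Val — nonsynonymous.
Codon 3: AAT Asn / AAT Asn — identical.
Codon 4: GTT Val / GTC Val — synonymous.
Codon 5: AGC Ser / AGT Ser — synonymous.
Codon 6: ATC Ile / ATC Ile — identical.
Synonymous differences: 2.

2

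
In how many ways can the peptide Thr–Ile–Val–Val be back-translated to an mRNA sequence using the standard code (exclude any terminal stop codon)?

192

Thr: 4 codons.
Ile: 3 codons.
Val: 4 codons.
Val: 4 codons.
4 × 3 × 4 × 4 = 192.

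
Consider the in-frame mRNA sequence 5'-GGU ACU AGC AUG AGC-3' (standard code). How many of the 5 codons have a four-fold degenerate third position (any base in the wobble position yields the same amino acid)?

2

Codon 1 GGU (Gly): third position 4-fold.
Codon 2 ACU (Thr): third position 4-fold.
Codon 3 AGC (Ser): third position 2-fold.
Codon 4 AUG (Met): third position 1-fold.
Codon 5 AGC (Ser): third position 2-fold.
Four-fold degenerate third positions: 2.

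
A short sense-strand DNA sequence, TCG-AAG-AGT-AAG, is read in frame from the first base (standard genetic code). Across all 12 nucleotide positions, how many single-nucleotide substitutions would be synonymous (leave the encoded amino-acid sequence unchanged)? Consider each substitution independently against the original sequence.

Codon 1 (TCG, Ser): 3 synonymous substitutions.
Codon 2 (AAG, Lys): 1 synonymous substitution.
Codon 3 (AGT, Ser): 1 synonymous substitution.
Codon 4 (AAG, Lys): 1 synonymous substitution.
Total: 3 + 1 + 1 + 1 = 6.

6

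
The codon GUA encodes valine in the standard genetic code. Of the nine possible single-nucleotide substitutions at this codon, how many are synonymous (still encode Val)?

3

Position 1: none → 0 synonymous.
Position 2: none → 0 synonymous.
Position 3: GUU, GUC, GUG → 3 synonymous.
Total: 0 + 0 + 3 = 3.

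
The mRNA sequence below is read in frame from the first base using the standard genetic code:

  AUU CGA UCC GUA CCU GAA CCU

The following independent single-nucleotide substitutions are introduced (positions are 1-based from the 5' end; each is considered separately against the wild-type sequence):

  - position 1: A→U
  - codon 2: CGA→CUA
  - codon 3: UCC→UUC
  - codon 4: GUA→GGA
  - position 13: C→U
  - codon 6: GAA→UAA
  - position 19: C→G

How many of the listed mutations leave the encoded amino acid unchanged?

0

Codon 1: AUU (Ile) → UUU (Phe) — missense.
Codon 2: CGA (Arg) → CUA (Leu) — missense.
Codon 3: UCC (Ser) → UUC (Phe) — missense.
Codon 4: GUA (Val) → GGA (Gly) — missense.
Codon 5: CCU (Pro) → UCU (Ser) — missense.
Codon 6: GAA (Glu) → UAA (Stop) — nonsense.
Codon 7: CCU (Pro) → GCU (Ala) — missense.
Synonymous: 0 of 7.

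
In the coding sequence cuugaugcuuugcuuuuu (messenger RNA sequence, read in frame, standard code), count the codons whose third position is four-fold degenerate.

Codon 1 CUU (Leu): third position 4-fold.
Codon 2 GAU (Asp): third position 2-fold.
Codon 3 GCU (Ala): third position 4-fold.
Codon 4 UUG (Leu): third position 2-fold.
Codon 5 CUU (Leu): third position 4-fold.
Codon 6 UUU (Phe): third position 2-fold.
Four-fold degenerate third positions: 3.

3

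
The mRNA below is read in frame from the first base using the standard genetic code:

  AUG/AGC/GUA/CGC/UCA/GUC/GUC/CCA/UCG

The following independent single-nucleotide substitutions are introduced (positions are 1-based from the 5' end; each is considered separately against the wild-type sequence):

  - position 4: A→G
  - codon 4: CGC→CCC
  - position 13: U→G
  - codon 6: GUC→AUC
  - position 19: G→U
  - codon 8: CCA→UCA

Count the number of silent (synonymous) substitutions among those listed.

Codon 2: AGC (Ser) → GGC (Gly) — missense.
Codon 4: CGC (Arg) → CCC (Pro) — missense.
Codon 5: UCA (Ser) → GCA (Ala) — missense.
Codon 6: GUC (Val) → AUC (Ile) — missense.
Codon 7: GUC (Val) → UUC (Phe) — missense.
Codon 8: CCA (Pro) → UCA (Ser) — missense.
Synonymous: 0 of 6.

0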